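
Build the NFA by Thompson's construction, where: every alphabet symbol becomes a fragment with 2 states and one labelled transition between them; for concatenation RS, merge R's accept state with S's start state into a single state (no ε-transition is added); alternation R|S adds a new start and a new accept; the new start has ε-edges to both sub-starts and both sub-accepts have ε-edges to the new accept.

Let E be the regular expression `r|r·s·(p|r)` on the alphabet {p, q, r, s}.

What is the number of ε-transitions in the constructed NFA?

Recursing over subexpressions:
Each of the 5 symbol leaves contributes 0 ε-transitions.
  p|r — 4 ε-transitions
  r·s·(p|r) — 4 ε-transitions
  r|r·s·(p|r) — 8 ε-transitions

8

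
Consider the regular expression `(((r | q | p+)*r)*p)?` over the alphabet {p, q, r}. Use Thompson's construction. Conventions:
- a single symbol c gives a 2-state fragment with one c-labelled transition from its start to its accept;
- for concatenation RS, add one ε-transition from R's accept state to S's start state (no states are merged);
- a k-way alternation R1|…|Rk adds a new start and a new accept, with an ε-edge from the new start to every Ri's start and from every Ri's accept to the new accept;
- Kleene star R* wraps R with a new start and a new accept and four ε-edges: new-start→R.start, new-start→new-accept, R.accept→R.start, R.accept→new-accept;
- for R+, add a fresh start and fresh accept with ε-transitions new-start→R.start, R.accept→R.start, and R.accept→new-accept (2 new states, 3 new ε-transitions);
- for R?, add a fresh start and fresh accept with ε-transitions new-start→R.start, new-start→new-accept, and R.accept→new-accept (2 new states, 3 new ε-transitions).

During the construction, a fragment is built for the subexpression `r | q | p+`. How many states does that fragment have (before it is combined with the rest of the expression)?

10

Fragment for `r | q | p+`:
Each of the 3 symbol leaves contributes a 2-state fragment.
  p+ = 4 states
  r | q | p+ = 10 states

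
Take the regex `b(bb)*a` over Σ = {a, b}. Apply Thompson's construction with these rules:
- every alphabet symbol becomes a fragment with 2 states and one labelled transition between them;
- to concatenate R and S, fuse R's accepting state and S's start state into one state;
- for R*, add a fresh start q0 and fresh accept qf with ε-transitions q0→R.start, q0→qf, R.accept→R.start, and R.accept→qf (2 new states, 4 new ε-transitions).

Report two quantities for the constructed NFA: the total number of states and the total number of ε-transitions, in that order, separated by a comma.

Per subexpression:
Each of the 4 symbol leaves contributes 2 states and 0 ε-transitions.
  bb = 3 states, 0 ε-transitions
  (bb)* = 5 states, 4 ε-transitions
  b(bb)*a = 7 states, 4 ε-transitions

7, 4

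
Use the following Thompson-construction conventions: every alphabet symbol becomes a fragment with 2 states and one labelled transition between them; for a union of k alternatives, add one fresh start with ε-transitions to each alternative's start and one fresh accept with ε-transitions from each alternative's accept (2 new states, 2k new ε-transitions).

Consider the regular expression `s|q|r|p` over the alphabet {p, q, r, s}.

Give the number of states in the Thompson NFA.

Recursing over subexpressions:
Each of the 4 symbol leaves contributes a 2-state fragment.
  s|q|r|p → 10 states

10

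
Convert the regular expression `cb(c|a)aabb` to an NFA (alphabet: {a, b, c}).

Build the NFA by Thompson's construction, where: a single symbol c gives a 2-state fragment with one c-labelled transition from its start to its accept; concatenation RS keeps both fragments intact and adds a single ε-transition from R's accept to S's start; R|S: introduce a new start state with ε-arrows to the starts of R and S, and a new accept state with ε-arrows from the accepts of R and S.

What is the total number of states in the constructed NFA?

Bottom-up over the parse tree:
Each of the 8 symbol leaves contributes a 2-state fragment.
  c|a — 6 states
  cb(c|a)aabb — 18 states

18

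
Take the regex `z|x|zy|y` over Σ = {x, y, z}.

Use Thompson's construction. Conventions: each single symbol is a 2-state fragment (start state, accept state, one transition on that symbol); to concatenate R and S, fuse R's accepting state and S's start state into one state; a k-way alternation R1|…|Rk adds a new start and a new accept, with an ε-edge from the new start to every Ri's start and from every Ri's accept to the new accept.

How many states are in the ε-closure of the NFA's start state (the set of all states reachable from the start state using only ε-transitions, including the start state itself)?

5

Work bottom-up. For each fragment F, track |ε-closure(F.start)| and whether F's accept lies in that closure (i.e. whether F accepts ε). A single-symbol fragment has closure size 1 and does not accept ε.
  zy → C equals the left operand's closure size = 1 (its accept is not ε-reachable, so the closure stops there)
  z|x|zy|y → new start ε-reaches every alternative's start; none of them accept ε, so the new accept is not reached: C = 1 + 1 + 1 + 1 + 1 = 5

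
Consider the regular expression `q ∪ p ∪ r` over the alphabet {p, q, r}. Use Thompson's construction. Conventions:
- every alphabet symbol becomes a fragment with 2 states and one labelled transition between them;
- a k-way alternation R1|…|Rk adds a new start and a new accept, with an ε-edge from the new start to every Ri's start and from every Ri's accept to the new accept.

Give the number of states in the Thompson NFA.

8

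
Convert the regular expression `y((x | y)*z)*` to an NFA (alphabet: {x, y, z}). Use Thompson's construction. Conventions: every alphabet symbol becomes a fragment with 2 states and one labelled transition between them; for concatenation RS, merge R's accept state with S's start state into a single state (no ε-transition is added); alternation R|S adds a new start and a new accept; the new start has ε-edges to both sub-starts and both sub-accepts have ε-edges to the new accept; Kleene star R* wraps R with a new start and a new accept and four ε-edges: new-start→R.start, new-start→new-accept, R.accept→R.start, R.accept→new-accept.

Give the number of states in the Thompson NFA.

Building bottom-up:
Each of the 4 symbol leaves contributes a 2-state fragment.
  x | y — 6 states
  (x | y)* — 8 states
  (x | y)*z — 9 states
  ((x | y)*z)* — 11 states
  y((x | y)*z)* — 12 states

12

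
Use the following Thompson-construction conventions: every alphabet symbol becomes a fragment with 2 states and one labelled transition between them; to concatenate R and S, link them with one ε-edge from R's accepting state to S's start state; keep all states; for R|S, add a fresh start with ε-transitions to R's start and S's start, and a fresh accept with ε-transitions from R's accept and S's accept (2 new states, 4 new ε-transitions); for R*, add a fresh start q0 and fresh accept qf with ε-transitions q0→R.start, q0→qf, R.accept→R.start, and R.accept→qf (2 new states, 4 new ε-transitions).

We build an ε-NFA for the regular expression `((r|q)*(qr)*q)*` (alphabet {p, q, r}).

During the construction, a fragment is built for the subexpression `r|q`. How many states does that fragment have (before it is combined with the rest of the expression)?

Fragment for `r|q`:
Each of the 2 symbol leaves contributes a 2-state fragment.
  r|q — 6 states

6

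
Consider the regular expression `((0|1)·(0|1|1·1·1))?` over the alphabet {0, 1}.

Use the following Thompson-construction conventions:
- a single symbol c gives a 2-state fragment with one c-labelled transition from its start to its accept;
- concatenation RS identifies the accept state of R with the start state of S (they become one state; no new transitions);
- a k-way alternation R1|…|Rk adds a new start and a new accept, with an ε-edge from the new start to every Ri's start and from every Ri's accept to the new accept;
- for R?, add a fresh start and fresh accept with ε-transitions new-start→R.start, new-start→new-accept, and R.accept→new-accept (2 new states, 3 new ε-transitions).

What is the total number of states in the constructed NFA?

Recursing over subexpressions:
Each of the 7 symbol leaves contributes a 2-state fragment.
  0|1 → 6 states
  1·1·1 → 4 states
  0|1|1·1·1 → 10 states
  (0|1)·(0|1|1·1·1) → 15 states
  ((0|1)·(0|1|1·1·1))? → 17 states

17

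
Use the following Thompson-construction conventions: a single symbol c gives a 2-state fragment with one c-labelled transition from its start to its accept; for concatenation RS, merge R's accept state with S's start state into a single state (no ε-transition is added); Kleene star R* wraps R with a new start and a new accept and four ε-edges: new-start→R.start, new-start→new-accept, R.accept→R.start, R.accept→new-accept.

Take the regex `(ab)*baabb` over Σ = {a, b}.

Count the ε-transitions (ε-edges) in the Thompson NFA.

By structural recursion:
Each of the 7 symbol leaves contributes 0 ε-transitions.
  ab : 0 ε-transitions
  (ab)* : 4 ε-transitions
  (ab)*baabb : 4 ε-transitions

4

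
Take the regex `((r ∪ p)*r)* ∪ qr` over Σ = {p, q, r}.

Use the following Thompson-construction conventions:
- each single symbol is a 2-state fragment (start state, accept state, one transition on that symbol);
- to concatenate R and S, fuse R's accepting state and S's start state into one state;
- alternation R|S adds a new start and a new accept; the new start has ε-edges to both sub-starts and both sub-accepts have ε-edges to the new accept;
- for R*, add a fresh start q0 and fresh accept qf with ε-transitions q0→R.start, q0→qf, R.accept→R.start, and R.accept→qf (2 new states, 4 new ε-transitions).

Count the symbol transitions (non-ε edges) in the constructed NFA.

5

By structural recursion:
Each of the 5 symbol leaves contributes exactly 1 symbol transition.
  r ∪ p : 2 symbol transitions
  (r ∪ p)* : 2 symbol transitions
  (r ∪ p)*r : 3 symbol transitions
  ((r ∪ p)*r)* : 3 symbol transitions
  qr : 2 symbol transitions
  ((r ∪ p)*r)* ∪ qr : 5 symbol transitions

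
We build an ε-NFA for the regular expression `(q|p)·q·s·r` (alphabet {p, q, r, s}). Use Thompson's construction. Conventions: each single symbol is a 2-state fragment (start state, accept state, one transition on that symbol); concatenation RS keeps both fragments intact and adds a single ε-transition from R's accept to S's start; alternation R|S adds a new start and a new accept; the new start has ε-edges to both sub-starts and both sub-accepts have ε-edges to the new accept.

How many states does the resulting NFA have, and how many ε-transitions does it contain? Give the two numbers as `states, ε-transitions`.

12, 7

Per subexpression:
Each of the 5 symbol leaves contributes 2 states and 0 ε-transitions.
  q|p — 6 states, 4 ε-transitions
  (q|p)·q·s·r — 12 states, 7 ε-transitions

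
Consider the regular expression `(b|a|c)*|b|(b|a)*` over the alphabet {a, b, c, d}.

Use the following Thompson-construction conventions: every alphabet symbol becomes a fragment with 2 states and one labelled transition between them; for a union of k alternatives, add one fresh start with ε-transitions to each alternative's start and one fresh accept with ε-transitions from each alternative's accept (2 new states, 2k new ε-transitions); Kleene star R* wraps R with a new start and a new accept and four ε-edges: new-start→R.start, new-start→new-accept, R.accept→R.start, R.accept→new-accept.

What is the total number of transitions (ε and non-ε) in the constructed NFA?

30

Building bottom-up:
Each of the 6 symbol leaves contributes 1 transition (1 symbol, 0 ε).
  b|a|c = 9 transitions (3 symbol, 6 ε)
  (b|a|c)* = 13 transitions (3 symbol, 10 ε)
  b|a = 6 transitions (2 symbol, 4 ε)
  (b|a)* = 10 transitions (2 symbol, 8 ε)
  (b|a|c)*|b|(b|a)* = 30 transitions (6 symbol, 24 ε)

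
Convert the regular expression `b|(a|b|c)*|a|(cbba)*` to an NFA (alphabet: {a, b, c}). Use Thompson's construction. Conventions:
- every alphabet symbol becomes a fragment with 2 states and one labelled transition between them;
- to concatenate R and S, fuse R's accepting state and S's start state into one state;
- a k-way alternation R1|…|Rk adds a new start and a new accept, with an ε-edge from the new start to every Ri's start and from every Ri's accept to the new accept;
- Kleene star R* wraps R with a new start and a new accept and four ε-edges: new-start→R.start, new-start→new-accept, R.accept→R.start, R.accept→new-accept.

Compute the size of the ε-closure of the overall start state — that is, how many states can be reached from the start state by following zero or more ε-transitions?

Let C(F) = |ε-closure(F.start)| within fragment F, and note whether F accepts ε. Symbol fragments have C = 1 and do not accept ε. Then:
  a|b|c — |ε-closure| = 1 + 1 + 1 + 1 = 4 (the new accept is not ε-reachable since no branch accepts ε)
  (a|b|c)* — the star's fresh start ε-reaches both the body's start and the fresh accept: |ε-closure| = 2 + 4 = 6
  cbba — same as the first factor's closure: |ε-closure| = 1
  (cbba)* — the star's fresh start ε-reaches both the body's start and the fresh accept: |ε-closure| = 2 + 1 = 3
  b|(a|b|c)*|a|(cbba)* — |ε-closure| = 1 (new start) + (1 + 6 + 1 + 3) + 1 (new accept, since some branch ε-reaches its own accept) = 13

13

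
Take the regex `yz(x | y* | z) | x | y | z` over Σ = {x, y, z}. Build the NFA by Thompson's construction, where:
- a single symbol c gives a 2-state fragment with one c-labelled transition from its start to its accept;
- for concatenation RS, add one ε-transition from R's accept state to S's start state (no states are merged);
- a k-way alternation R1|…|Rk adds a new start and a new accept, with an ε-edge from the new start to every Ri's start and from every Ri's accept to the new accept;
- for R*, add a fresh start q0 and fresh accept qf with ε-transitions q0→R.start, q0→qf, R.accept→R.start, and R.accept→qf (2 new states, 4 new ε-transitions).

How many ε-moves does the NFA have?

20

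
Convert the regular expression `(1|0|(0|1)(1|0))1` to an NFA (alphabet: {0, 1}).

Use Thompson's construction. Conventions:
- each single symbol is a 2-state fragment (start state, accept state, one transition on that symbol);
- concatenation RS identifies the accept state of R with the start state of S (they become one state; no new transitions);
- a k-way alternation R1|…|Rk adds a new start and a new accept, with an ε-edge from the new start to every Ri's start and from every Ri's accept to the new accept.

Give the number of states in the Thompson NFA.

18

Building bottom-up:
Each of the 7 symbol leaves contributes a 2-state fragment.
  0|1 — 6 states
  1|0 — 6 states
  (0|1)(1|0) — 11 states
  1|0|(0|1)(1|0) — 17 states
  (1|0|(0|1)(1|0))1 — 18 states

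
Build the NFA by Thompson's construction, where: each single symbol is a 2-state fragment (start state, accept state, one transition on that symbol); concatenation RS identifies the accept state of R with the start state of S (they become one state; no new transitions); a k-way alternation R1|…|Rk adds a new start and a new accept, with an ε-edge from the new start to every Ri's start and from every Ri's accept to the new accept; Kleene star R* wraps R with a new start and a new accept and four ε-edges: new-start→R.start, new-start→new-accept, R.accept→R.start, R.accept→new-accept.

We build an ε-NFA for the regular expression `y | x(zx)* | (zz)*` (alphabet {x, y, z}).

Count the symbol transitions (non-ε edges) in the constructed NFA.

Building bottom-up:
Each of the 6 symbol leaves contributes exactly 1 symbol transition.
  zx : 2 symbol transitions
  (zx)* : 2 symbol transitions
  x(zx)* : 3 symbol transitions
  zz : 2 symbol transitions
  (zz)* : 2 symbol transitions
  y | x(zx)* | (zz)* : 6 symbol transitions

6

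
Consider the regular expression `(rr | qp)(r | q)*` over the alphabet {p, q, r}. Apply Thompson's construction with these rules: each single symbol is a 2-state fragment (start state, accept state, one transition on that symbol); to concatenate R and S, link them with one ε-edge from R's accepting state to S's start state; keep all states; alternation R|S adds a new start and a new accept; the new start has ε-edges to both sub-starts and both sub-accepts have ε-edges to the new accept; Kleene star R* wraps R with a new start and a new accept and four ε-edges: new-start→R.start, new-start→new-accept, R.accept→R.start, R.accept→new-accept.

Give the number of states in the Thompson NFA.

Bottom-up over the parse tree:
Each of the 6 symbol leaves contributes a 2-state fragment.
  rr = 4 states
  qp = 4 states
  rr | qp = 10 states
  r | q = 6 states
  (r | q)* = 8 states
  (rr | qp)(r | q)* = 18 states

18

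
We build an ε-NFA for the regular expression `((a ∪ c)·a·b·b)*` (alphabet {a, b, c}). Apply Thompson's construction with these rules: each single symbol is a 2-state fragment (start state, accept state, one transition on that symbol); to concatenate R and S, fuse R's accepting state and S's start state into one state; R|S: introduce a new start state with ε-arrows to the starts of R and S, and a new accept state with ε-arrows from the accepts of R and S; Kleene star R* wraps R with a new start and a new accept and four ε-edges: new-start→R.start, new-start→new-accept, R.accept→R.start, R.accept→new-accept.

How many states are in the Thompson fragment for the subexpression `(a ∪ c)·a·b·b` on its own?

Fragment for `(a ∪ c)·a·b·b`:
Each of the 5 symbol leaves contributes a 2-state fragment.
  a ∪ c = 6 states
  (a ∪ c)·a·b·b = 9 states

9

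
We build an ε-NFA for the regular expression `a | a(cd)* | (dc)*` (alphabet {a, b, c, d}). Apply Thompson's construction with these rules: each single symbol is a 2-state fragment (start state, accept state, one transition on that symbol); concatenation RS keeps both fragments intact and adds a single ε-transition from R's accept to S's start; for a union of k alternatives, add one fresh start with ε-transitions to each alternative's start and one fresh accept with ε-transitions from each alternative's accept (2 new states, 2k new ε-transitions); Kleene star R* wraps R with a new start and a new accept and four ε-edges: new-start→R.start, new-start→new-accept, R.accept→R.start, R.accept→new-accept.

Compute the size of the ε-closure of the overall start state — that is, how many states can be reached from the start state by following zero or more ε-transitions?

Work bottom-up. For each fragment F, track |ε-closure(F.start)| and whether F's accept lies in that closure (i.e. whether F accepts ε). A single-symbol fragment has closure size 1 and does not accept ε.
  cd — |ε-closure| equals the left operand's closure size = 1 (its accept is not ε-reachable, so the closure stops there)
  (cd)* — new start has ε-edges to the inner start and to the new accept, so |ε-closure| = 2 + 1 = 3
  a(cd)* — same as the first factor's closure: |ε-closure| = 1
  dc — same as the first factor's closure: |ε-closure| = 1
  (dc)* — |ε-closure| = 1 (new start) + 1 (body) + 1 (new accept) = 3
  a | a(cd)* | (dc)* — new start ε-reaches every alternative's start; at least one alternative accepts ε, so the union's new accept is reached too: |ε-closure| = 1 + 1 + 1 + 3 + 1 = 7

7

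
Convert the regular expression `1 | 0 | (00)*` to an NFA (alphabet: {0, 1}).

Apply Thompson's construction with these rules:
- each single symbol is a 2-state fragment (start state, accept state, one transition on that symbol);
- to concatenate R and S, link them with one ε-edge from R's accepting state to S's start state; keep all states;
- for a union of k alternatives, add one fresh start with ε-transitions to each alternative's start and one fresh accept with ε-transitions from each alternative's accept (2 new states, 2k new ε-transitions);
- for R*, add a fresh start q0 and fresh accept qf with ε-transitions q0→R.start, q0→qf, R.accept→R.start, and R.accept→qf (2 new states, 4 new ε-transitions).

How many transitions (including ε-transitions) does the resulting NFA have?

Per subexpression:
Each of the 4 symbol leaves contributes 1 transition (1 symbol, 0 ε).
  00 → 3 transitions (2 symbol, 1 ε)
  (00)* → 7 transitions (2 symbol, 5 ε)
  1 | 0 | (00)* → 15 transitions (4 symbol, 11 ε)

15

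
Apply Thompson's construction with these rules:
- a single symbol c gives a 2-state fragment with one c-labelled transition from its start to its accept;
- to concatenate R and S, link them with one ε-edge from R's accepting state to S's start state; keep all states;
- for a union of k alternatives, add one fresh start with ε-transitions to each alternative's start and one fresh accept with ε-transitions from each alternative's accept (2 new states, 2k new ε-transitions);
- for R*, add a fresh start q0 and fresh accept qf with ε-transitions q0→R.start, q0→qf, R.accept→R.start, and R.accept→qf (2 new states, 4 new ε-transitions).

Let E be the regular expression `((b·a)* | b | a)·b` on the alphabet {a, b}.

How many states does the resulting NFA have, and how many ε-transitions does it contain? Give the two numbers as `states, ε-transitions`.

14, 12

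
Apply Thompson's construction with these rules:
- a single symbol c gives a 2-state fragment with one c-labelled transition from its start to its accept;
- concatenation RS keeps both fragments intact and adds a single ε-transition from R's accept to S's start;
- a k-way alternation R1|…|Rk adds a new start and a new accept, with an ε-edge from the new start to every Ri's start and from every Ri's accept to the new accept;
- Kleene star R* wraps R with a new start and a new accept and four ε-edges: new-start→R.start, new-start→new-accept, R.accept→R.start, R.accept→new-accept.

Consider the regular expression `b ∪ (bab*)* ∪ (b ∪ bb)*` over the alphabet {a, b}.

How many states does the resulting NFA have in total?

Building bottom-up:
Each of the 7 symbol leaves contributes a 2-state fragment.
  b* → 4 states
  bab* → 8 states
  (bab*)* → 10 states
  bb → 4 states
  b ∪ bb → 8 states
  (b ∪ bb)* → 10 states
  b ∪ (bab*)* ∪ (b ∪ bb)* → 24 states

24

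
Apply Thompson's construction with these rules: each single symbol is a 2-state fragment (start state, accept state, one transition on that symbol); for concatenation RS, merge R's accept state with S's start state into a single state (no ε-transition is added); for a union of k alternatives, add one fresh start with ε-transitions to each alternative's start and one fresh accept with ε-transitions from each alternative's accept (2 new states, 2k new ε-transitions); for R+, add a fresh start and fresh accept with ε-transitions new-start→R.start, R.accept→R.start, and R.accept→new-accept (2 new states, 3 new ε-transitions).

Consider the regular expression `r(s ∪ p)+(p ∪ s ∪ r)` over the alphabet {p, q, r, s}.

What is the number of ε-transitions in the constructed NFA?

Bottom-up over the parse tree:
Each of the 6 symbol leaves contributes 0 ε-transitions.
  s ∪ p → 4 ε-transitions
  (s ∪ p)+ → 7 ε-transitions
  p ∪ s ∪ r → 6 ε-transitions
  r(s ∪ p)+(p ∪ s ∪ r) → 13 ε-transitions

13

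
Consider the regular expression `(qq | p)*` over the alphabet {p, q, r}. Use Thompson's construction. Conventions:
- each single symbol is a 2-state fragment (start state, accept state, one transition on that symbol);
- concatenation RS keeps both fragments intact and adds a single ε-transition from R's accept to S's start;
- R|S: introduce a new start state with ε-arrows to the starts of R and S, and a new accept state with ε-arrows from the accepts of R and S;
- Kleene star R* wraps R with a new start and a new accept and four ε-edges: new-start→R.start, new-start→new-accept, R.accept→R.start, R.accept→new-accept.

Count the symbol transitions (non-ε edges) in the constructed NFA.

3

Recursing over subexpressions:
Each of the 3 symbol leaves contributes exactly 1 symbol transition.
  qq = 2 symbol transitions
  qq | p = 3 symbol transitions
  (qq | p)* = 3 symbol transitions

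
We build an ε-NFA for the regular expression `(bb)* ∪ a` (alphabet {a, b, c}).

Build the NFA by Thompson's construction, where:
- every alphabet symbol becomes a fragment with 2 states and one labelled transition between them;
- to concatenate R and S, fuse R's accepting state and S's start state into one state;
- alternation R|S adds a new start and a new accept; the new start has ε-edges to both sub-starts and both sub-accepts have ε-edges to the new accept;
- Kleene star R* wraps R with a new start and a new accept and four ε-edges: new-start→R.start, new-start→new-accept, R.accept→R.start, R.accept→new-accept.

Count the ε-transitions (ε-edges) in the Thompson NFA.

By structural recursion:
Each of the 3 symbol leaves contributes 0 ε-transitions.
  bb — 0 ε-transitions
  (bb)* — 4 ε-transitions
  (bb)* ∪ a — 8 ε-transitions

8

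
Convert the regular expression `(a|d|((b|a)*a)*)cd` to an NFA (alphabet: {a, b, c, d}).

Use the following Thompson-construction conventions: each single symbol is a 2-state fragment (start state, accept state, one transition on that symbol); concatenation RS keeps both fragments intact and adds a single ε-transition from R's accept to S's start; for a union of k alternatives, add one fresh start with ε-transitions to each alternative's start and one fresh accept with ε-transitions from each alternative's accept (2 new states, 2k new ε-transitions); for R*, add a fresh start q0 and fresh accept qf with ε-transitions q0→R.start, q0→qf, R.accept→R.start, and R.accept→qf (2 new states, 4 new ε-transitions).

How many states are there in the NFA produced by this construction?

22

Per subexpression:
Each of the 7 symbol leaves contributes a 2-state fragment.
  b|a = 6 states
  (b|a)* = 8 states
  (b|a)*a = 10 states
  ((b|a)*a)* = 12 states
  a|d|((b|a)*a)* = 18 states
  (a|d|((b|a)*a)*)cd = 22 states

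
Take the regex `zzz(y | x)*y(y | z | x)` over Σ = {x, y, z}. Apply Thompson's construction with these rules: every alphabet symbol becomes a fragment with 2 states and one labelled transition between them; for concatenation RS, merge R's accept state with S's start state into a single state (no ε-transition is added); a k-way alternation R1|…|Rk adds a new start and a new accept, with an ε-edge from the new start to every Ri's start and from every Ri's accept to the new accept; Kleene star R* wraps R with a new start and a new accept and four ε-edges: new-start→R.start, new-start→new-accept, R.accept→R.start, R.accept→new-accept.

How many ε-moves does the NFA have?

14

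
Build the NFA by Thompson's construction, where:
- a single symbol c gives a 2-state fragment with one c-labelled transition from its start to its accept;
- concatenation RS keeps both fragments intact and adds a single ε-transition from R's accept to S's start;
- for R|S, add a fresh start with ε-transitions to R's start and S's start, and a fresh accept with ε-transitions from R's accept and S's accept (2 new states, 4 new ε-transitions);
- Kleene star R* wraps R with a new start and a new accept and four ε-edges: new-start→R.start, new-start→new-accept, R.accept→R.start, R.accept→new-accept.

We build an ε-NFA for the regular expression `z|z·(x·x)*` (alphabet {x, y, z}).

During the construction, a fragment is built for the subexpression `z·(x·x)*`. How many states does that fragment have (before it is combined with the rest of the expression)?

8

Fragment for `z·(x·x)*`:
Each of the 3 symbol leaves contributes a 2-state fragment.
  x·x = 4 states
  (x·x)* = 6 states
  z·(x·x)* = 8 states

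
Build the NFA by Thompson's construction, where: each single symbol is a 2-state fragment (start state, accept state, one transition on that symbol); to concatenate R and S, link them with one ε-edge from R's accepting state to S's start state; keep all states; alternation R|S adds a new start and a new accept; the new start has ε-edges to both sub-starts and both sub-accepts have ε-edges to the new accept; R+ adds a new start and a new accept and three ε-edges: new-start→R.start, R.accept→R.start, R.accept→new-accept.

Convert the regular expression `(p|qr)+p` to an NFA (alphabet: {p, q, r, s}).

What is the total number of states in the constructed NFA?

12

Recursing over subexpressions:
Each of the 4 symbol leaves contributes a 2-state fragment.
  qr → 4 states
  p|qr → 8 states
  (p|qr)+ → 10 states
  (p|qr)+p → 12 states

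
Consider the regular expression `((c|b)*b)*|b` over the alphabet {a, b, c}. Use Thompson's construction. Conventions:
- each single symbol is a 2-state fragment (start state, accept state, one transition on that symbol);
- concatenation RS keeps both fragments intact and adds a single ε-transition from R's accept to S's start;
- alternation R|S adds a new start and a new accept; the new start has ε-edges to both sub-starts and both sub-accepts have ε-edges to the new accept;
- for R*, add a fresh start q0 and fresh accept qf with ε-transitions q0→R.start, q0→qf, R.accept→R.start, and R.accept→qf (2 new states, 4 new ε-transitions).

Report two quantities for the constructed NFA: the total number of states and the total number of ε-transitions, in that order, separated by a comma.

16, 17

Building bottom-up:
Each of the 4 symbol leaves contributes 2 states and 0 ε-transitions.
  c|b — 6 states, 4 ε-transitions
  (c|b)* — 8 states, 8 ε-transitions
  (c|b)*b — 10 states, 9 ε-transitions
  ((c|b)*b)* — 12 states, 13 ε-transitions
  ((c|b)*b)*|b — 16 states, 17 ε-transitions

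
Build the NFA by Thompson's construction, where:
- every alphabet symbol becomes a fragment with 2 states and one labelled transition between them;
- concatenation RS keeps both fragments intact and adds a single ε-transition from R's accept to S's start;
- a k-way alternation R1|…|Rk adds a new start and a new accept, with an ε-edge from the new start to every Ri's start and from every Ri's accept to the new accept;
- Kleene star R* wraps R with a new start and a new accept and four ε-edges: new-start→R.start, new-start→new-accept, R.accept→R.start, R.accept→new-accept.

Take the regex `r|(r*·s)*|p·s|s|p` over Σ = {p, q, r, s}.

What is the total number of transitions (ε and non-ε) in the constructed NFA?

By structural recursion:
Each of the 7 symbol leaves contributes 1 transition (1 symbol, 0 ε).
  r* — 5 transitions (1 symbol, 4 ε)
  r*·s — 7 transitions (2 symbol, 5 ε)
  (r*·s)* — 11 transitions (2 symbol, 9 ε)
  p·s — 3 transitions (2 symbol, 1 ε)
  r|(r*·s)*|p·s|s|p — 27 transitions (7 symbol, 20 ε)

27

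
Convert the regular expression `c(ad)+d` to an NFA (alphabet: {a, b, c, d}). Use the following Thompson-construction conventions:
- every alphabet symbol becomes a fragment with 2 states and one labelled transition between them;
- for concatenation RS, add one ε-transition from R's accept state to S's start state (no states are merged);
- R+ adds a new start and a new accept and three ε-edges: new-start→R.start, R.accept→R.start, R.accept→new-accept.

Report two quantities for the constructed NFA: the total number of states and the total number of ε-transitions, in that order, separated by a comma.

Bottom-up over the parse tree:
Each of the 4 symbol leaves contributes 2 states and 0 ε-transitions.
  ad = 4 states, 1 ε-transition
  (ad)+ = 6 states, 4 ε-transitions
  c(ad)+d = 10 states, 6 ε-transitions

10, 6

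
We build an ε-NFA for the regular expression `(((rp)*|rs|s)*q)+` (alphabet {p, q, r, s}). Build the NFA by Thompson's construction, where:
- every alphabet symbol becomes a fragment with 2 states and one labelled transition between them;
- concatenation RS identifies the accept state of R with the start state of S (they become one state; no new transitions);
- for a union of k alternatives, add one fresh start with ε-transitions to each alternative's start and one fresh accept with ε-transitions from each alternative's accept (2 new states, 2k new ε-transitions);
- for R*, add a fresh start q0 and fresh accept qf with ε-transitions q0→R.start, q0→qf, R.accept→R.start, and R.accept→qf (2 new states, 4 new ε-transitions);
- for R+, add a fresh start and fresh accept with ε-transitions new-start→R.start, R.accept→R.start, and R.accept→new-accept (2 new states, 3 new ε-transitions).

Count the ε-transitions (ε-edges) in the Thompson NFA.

17

Building bottom-up:
Each of the 6 symbol leaves contributes 0 ε-transitions.
  rp → 0 ε-transitions
  (rp)* → 4 ε-transitions
  rs → 0 ε-transitions
  (rp)*|rs|s → 10 ε-transitions
  ((rp)*|rs|s)* → 14 ε-transitions
  ((rp)*|rs|s)*q → 14 ε-transitions
  (((rp)*|rs|s)*q)+ → 17 ε-transitions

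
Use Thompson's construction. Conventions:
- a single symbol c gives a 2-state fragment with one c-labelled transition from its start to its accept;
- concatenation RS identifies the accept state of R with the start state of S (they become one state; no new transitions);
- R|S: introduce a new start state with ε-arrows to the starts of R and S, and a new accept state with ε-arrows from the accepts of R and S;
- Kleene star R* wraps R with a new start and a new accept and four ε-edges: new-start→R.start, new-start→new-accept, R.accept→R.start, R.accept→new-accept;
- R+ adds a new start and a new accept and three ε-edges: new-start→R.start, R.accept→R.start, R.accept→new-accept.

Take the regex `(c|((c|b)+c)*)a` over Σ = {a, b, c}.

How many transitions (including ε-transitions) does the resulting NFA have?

Recursing over subexpressions:
Each of the 5 symbol leaves contributes 1 transition (1 symbol, 0 ε).
  c|b = 6 transitions (2 symbol, 4 ε)
  (c|b)+ = 9 transitions (2 symbol, 7 ε)
  (c|b)+c = 10 transitions (3 symbol, 7 ε)
  ((c|b)+c)* = 14 transitions (3 symbol, 11 ε)
  c|((c|b)+c)* = 19 transitions (4 symbol, 15 ε)
  (c|((c|b)+c)*)a = 20 transitions (5 symbol, 15 ε)

20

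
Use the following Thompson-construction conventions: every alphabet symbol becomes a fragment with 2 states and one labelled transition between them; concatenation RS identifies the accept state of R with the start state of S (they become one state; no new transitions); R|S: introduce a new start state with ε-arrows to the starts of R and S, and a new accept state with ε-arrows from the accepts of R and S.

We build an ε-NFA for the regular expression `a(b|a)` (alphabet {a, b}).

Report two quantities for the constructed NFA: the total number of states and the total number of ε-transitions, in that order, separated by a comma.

By structural recursion:
Each of the 3 symbol leaves contributes 2 states and 0 ε-transitions.
  b|a = 6 states, 4 ε-transitions
  a(b|a) = 7 states, 4 ε-transitions

7, 4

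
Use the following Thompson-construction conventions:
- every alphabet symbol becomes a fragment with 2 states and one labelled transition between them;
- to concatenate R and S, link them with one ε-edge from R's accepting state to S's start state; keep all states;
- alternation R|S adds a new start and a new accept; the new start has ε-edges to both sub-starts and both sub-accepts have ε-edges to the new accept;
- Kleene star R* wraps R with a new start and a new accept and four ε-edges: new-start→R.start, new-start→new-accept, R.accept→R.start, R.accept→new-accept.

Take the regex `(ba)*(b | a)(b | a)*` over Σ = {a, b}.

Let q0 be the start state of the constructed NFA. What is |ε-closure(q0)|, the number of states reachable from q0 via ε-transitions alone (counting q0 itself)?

6

Let C(F) = |ε-closure(F.start)| within fragment F, and note whether F accepts ε. Symbol fragments have C = 1 and do not accept ε. Then:
  ba — same as the first factor's closure: |ε-closure| = 1
  (ba)* — |ε-closure| = 1 (new start) + 1 (body) + 1 (new accept) = 3
  b | a — new start ε-reaches every alternative's start; none of them accept ε, so the new accept is not reached: |ε-closure| = 1 + 1 + 1 = 3
  b | a — new start ε-reaches every alternative's start; none of them accept ε, so the new accept is not reached: |ε-closure| = 1 + 1 + 1 = 3
  (b | a)* — the star's fresh start ε-reaches both the body's start and the fresh accept: |ε-closure| = 2 + 3 = 5
  (ba)*(b | a)(b | a)* — |ε-closure| = 3 + 3 = 6 (closure spills across the concat boundary because the left factor accepts ε)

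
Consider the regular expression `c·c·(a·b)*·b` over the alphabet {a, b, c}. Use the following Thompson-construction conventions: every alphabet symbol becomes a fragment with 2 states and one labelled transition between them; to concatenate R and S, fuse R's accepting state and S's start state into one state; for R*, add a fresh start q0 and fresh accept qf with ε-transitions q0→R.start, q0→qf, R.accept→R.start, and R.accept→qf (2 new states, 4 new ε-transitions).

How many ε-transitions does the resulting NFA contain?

Recursing over subexpressions:
Each of the 5 symbol leaves contributes 0 ε-transitions.
  a·b = 0 ε-transitions
  (a·b)* = 4 ε-transitions
  c·c·(a·b)*·b = 4 ε-transitions

4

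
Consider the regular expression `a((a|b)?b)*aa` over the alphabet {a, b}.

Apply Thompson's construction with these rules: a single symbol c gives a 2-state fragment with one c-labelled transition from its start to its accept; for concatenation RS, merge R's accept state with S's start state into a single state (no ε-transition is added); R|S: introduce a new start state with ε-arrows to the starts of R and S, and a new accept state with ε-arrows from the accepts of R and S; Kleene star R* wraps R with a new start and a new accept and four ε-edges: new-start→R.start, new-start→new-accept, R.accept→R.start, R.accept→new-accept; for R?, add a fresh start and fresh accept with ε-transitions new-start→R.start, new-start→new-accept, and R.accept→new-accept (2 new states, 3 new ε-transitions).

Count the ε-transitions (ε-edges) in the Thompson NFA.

Per subexpression:
Each of the 6 symbol leaves contributes 0 ε-transitions.
  a|b : 4 ε-transitions
  (a|b)? : 7 ε-transitions
  (a|b)?b : 7 ε-transitions
  ((a|b)?b)* : 11 ε-transitions
  a((a|b)?b)*aa : 11 ε-transitions

11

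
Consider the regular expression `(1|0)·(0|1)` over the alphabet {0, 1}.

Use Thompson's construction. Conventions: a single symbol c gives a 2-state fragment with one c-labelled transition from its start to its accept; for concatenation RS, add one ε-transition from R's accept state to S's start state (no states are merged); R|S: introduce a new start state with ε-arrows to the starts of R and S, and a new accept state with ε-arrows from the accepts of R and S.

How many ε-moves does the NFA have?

9

Bottom-up over the parse tree:
Each of the 4 symbol leaves contributes 0 ε-transitions.
  1|0 : 4 ε-transitions
  0|1 : 4 ε-transitions
  (1|0)·(0|1) : 9 ε-transitions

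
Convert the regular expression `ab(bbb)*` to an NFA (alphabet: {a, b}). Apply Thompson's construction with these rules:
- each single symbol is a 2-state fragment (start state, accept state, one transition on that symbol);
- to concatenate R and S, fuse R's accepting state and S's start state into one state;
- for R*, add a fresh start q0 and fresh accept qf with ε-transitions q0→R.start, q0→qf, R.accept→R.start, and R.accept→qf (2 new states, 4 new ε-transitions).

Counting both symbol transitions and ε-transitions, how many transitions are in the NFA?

By structural recursion:
Each of the 5 symbol leaves contributes 1 transition (1 symbol, 0 ε).
  bbb → 3 transitions (3 symbol, 0 ε)
  (bbb)* → 7 transitions (3 symbol, 4 ε)
  ab(bbb)* → 9 transitions (5 symbol, 4 ε)

9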